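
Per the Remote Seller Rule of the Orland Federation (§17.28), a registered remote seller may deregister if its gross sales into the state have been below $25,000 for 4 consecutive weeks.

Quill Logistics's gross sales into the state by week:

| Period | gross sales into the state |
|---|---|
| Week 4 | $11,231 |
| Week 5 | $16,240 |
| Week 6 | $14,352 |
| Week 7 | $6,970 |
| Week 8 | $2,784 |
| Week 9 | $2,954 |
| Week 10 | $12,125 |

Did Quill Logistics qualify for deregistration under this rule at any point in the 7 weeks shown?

Yes

Weeks below $25,000: Week 4, Week 5, Week 6, Week 7, Week 8, Week 9, Week 10.
Longest run of consecutive weeks below the threshold: 7.
7 ≥ 4, so Quill Logistics became eligible.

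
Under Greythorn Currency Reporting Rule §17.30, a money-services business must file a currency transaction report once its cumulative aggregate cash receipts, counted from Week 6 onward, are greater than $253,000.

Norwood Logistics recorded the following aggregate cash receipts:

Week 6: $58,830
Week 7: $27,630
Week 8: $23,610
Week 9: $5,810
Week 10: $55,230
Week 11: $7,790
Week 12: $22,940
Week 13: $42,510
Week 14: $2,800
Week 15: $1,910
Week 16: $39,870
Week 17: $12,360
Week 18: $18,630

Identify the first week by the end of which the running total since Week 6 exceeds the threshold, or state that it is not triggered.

Week 16

Through Week 6: $58,830
Through Week 7: $86,460
Through Week 8: $110,070
Through Week 9: $115,880
Through Week 10: $171,110
Through Week 11: $178,900
Through Week 12: $201,840
Through Week 13: $244,350
Through Week 14: $247,150
Through Week 15: $249,060
Through Week 16: $288,930 ← exceeds threshold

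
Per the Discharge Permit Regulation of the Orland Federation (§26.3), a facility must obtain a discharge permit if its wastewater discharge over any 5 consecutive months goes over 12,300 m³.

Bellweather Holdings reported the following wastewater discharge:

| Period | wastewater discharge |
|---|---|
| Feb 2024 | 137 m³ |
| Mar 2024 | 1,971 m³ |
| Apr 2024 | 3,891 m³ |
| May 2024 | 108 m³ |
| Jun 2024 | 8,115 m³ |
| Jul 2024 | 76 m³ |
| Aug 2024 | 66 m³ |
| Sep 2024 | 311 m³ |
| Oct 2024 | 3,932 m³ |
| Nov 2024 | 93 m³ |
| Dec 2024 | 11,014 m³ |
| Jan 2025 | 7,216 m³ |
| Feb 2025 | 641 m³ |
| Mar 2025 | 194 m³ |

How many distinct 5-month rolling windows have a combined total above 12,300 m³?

Feb 2024–Jun 2024: 137 m³ + 1,971 m³ + 3,891 m³ + 108 m³ + 8,115 m³ = 14,222 m³ (over)
Mar 2024–Jul 2024: 1,971 m³ + 3,891 m³ + 108 m³ + 8,115 m³ + 76 m³ = 14,161 m³ (over)
Apr 2024–Aug 2024: 3,891 m³ + 108 m³ + 8,115 m³ + 76 m³ + 66 m³ = 12,256 m³ (under)
May 2024–Sep 2024: 108 m³ + 8,115 m³ + 76 m³ + 66 m³ + 311 m³ = 8,676 m³ (under)
Jun 2024–Oct 2024: 8,115 m³ + 76 m³ + 66 m³ + 311 m³ + 3,932 m³ = 12,500 m³ (over)
Jul 2024–Nov 2024: 76 m³ + 66 m³ + 311 m³ + 3,932 m³ + 93 m³ = 4,478 m³ (under)
Aug 2024–Dec 2024: 66 m³ + 311 m³ + 3,932 m³ + 93 m³ + 11,014 m³ = 15,416 m³ (over)
Sep 2024–Jan 2025: 311 m³ + 3,932 m³ + 93 m³ + 11,014 m³ + 7,216 m³ = 22,566 m³ (over)
Oct 2024–Feb 2025: 3,932 m³ + 93 m³ + 11,014 m³ + 7,216 m³ + 641 m³ = 22,896 m³ (over)
Nov 2024–Mar 2025: 93 m³ + 11,014 m³ + 7,216 m³ + 641 m³ + 194 m³ = 19,158 m³ (over)
7 windows exceed the threshold.

7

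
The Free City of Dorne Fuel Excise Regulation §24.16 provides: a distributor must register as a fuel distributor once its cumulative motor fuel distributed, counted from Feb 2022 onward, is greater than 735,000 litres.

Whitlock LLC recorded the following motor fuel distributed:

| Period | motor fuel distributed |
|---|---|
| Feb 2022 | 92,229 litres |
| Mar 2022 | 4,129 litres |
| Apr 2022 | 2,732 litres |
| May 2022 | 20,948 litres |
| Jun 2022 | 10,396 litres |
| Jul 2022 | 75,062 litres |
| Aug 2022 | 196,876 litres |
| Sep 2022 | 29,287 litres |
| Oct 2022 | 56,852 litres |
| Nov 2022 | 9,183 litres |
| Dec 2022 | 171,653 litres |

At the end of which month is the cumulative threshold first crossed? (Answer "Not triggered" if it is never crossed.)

Not triggered

Through Feb 2022: 92,229 litres
Through Mar 2022: 96,358 litres
Through Apr 2022: 99,090 litres
Through May 2022: 120,038 litres
Through Jun 2022: 130,434 litres
Through Jul 2022: 205,496 litres
Through Aug 2022: 402,372 litres
Through Sep 2022: 431,659 litres
Through Oct 2022: 488,511 litres
Through Nov 2022: 497,694 litres
Through Dec 2022: 669,347 litres
Final cumulative total 669,347 litres ≤ 735,000 litres; the threshold is never exceeded.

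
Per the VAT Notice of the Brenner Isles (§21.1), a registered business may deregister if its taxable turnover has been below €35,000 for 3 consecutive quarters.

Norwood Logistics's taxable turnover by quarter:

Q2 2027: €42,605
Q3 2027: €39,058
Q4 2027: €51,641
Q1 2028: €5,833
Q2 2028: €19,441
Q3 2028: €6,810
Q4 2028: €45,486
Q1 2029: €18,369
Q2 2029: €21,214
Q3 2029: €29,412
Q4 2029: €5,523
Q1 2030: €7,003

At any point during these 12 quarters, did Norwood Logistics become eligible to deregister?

Quarters below €35,000: Q1 2028, Q2 2028, Q3 2028, Q1 2029, Q2 2029, Q3 2029, Q4 2029, Q1 2030.
Longest run of consecutive quarters below the threshold: 5.
5 ≥ 3, so Norwood Logistics became eligible.

Yes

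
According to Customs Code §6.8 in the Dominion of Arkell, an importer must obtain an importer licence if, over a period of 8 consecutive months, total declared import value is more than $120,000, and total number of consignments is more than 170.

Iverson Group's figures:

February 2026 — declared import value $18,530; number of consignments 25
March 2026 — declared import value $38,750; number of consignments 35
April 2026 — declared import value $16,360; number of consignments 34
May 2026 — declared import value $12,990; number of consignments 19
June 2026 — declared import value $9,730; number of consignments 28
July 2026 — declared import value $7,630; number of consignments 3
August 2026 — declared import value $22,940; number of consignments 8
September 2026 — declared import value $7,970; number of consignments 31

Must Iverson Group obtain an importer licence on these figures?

Yes

Total declared import value: $18,530 + $38,750 + $16,360 + $12,990 + $9,730 + $7,630 + $22,940 + $7,970 = $134,900 (> $120,000).
Total number of consignments: 25 + 35 + 34 + 19 + 28 + 3 + 8 + 31 = 183 (> 170).
The test is 'and': both thresholds are exceeded.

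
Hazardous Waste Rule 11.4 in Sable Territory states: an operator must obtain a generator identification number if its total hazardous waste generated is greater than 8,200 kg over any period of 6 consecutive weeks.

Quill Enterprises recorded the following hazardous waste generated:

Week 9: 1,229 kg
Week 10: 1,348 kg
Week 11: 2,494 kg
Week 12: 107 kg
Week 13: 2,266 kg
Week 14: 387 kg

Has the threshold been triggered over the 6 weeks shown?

Total hazardous waste generated: 1,229 kg + 1,348 kg + 2,494 kg + 107 kg + 2,266 kg + 387 kg = 7,831 kg.
7,831 kg ≤ 8,200 kg, so the threshold is not exceeded.

No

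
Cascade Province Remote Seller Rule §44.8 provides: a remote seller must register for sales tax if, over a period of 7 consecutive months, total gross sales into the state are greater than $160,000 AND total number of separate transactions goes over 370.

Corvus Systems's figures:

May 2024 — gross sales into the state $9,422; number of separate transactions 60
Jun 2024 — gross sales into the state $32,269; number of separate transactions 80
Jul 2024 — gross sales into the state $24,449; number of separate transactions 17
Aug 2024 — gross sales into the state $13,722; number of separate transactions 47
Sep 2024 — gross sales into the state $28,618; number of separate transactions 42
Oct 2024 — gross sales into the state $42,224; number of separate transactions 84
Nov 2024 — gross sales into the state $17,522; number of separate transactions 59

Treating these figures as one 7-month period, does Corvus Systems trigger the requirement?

Yes

Total gross sales into the state: $9,422 + $32,269 + $24,449 + $13,722 + $28,618 + $42,224 + $17,522 = $168,226 (> $160,000).
Total number of separate transactions: 60 + 80 + 17 + 47 + 42 + 84 + 59 = 389 (> 370).
The test is 'and': both thresholds are exceeded.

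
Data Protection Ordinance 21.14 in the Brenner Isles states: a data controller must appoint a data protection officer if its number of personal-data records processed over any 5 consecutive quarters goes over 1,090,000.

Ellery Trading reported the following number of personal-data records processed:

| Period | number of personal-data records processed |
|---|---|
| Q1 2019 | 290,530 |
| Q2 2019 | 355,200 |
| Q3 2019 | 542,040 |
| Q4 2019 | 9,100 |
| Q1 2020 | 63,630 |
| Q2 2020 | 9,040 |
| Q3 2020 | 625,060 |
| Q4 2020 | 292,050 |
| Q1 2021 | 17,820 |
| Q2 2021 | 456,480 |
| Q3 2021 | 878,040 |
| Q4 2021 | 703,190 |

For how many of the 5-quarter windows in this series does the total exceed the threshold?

5

Q1 2019–Q1 2020: 290,530 + 355,200 + 542,040 + 9,100 + 63,630 = 1,260,500 (over)
Q2 2019–Q2 2020: 355,200 + 542,040 + 9,100 + 63,630 + 9,040 = 979,010 (under)
Q3 2019–Q3 2020: 542,040 + 9,100 + 63,630 + 9,040 + 625,060 = 1,248,870 (over)
Q4 2019–Q4 2020: 9,100 + 63,630 + 9,040 + 625,060 + 292,050 = 998,880 (under)
Q1 2020–Q1 2021: 63,630 + 9,040 + 625,060 + 292,050 + 17,820 = 1,007,600 (under)
Q2 2020–Q2 2021: 9,040 + 625,060 + 292,050 + 17,820 + 456,480 = 1,400,450 (over)
Q3 2020–Q3 2021: 625,060 + 292,050 + 17,820 + 456,480 + 878,040 = 2,269,450 (over)
Q4 2020–Q4 2021: 292,050 + 17,820 + 456,480 + 878,040 + 703,190 = 2,347,580 (over)
5 windows exceed the threshold.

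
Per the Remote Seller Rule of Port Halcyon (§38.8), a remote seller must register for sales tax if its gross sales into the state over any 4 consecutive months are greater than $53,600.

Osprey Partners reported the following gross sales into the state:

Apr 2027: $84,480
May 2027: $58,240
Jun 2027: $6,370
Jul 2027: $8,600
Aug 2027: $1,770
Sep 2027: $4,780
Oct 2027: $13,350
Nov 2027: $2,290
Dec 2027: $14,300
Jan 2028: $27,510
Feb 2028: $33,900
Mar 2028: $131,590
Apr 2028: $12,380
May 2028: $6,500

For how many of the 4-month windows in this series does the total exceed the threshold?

7

Apr 2027–Jul 2027: $84,480 + $58,240 + $6,370 + $8,600 = $157,690 (over)
May 2027–Aug 2027: $58,240 + $6,370 + $8,600 + $1,770 = $74,980 (over)
Jun 2027–Sep 2027: $6,370 + $8,600 + $1,770 + $4,780 = $21,520 (under)
Jul 2027–Oct 2027: $8,600 + $1,770 + $4,780 + $13,350 = $28,500 (under)
Aug 2027–Nov 2027: $1,770 + $4,780 + $13,350 + $2,290 = $22,190 (under)
Sep 2027–Dec 2027: $4,780 + $13,350 + $2,290 + $14,300 = $34,720 (under)
Oct 2027–Jan 2028: $13,350 + $2,290 + $14,300 + $27,510 = $57,450 (over)
Nov 2027–Feb 2028: $2,290 + $14,300 + $27,510 + $33,900 = $78,000 (over)
Dec 2027–Mar 2028: $14,300 + $27,510 + $33,900 + $131,590 = $207,300 (over)
Jan 2028–Apr 2028: $27,510 + $33,900 + $131,590 + $12,380 = $205,380 (over)
Feb 2028–May 2028: $33,900 + $131,590 + $12,380 + $6,500 = $184,370 (over)
7 windows exceed the threshold.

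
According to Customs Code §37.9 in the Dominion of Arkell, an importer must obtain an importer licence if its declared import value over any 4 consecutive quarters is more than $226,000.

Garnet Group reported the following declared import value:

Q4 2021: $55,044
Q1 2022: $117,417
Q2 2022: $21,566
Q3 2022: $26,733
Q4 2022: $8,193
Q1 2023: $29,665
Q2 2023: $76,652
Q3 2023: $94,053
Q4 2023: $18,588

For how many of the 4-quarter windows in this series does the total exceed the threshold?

Q4 2021–Q3 2022: $55,044 + $117,417 + $21,566 + $26,733 = $220,760 (under)
Q1 2022–Q4 2022: $117,417 + $21,566 + $26,733 + $8,193 = $173,909 (under)
Q2 2022–Q1 2023: $21,566 + $26,733 + $8,193 + $29,665 = $86,157 (under)
Q3 2022–Q2 2023: $26,733 + $8,193 + $29,665 + $76,652 = $141,243 (under)
Q4 2022–Q3 2023: $8,193 + $29,665 + $76,652 + $94,053 = $208,563 (under)
Q1 2023–Q4 2023: $29,665 + $76,652 + $94,053 + $18,588 = $218,958 (under)
0 windows exceed the threshold.

0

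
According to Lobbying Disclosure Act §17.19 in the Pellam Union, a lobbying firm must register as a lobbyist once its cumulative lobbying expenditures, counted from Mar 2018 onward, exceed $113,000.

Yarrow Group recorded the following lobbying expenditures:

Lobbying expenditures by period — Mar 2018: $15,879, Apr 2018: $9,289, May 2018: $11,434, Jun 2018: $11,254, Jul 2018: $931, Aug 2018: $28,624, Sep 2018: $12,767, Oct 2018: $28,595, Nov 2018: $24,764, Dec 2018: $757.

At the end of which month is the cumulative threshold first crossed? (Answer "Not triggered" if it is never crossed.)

Oct 2018

Through Mar 2018: $15,879
Through Apr 2018: $25,168
Through May 2018: $36,602
Through Jun 2018: $47,856
Through Jul 2018: $48,787
Through Aug 2018: $77,411
Through Sep 2018: $90,178
Through Oct 2018: $118,773 ← exceeds threshold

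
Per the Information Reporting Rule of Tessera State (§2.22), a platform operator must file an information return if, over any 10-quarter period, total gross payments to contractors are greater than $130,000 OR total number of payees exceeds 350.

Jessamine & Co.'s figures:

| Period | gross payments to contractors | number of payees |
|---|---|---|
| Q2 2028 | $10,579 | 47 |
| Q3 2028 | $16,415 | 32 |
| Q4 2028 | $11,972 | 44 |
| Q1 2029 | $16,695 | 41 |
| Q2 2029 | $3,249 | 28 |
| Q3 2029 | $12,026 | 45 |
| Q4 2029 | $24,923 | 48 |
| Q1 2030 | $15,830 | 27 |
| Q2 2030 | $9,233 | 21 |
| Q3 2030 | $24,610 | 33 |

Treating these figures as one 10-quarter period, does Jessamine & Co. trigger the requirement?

Yes

Total gross payments to contractors: $10,579 + $16,415 + $11,972 + $16,695 + $3,249 + $12,026 + $24,923 + $15,830 + $9,233 + $24,610 = $145,532 (> $130,000).
Total number of payees: 47 + 32 + 44 + 41 + 28 + 45 + 48 + 27 + 21 + 33 = 366 (> 350).
The test is 'or': at least one threshold is exceeded.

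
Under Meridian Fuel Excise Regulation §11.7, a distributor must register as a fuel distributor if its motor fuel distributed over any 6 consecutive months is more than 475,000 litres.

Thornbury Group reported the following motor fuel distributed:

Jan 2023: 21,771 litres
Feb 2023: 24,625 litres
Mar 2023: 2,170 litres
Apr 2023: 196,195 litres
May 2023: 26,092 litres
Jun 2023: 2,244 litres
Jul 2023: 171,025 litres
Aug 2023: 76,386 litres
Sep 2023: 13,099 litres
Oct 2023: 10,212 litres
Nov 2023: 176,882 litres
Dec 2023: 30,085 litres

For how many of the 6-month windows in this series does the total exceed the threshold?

Jan 2023–Jun 2023: 21,771 litres + 24,625 litres + 2,170 litres + 196,195 litres + 26,092 litres + 2,244 litres = 273,097 litres (under)
Feb 2023–Jul 2023: 24,625 litres + 2,170 litres + 196,195 litres + 26,092 litres + 2,244 litres + 171,025 litres = 422,351 litres (under)
Mar 2023–Aug 2023: 2,170 litres + 196,195 litres + 26,092 litres + 2,244 litres + 171,025 litres + 76,386 litres = 474,112 litres (under)
Apr 2023–Sep 2023: 196,195 litres + 26,092 litres + 2,244 litres + 171,025 litres + 76,386 litres + 13,099 litres = 485,041 litres (over)
May 2023–Oct 2023: 26,092 litres + 2,244 litres + 171,025 litres + 76,386 litres + 13,099 litres + 10,212 litres = 299,058 litres (under)
Jun 2023–Nov 2023: 2,244 litres + 171,025 litres + 76,386 litres + 13,099 litres + 10,212 litres + 176,882 litres = 449,848 litres (under)
Jul 2023–Dec 2023: 171,025 litres + 76,386 litres + 13,099 litres + 10,212 litres + 176,882 litres + 30,085 litres = 477,689 litres (over)
2 windows exceed the threshold.

2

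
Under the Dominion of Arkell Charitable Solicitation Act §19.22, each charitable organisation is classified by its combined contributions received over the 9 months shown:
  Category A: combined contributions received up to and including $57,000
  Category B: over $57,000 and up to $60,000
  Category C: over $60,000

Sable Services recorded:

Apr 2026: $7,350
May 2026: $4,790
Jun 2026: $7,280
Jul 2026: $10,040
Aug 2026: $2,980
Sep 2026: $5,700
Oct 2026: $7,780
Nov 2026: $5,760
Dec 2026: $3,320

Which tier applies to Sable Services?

Combined contributions received: $7,350 + $4,790 + $7,280 + $10,040 + $2,980 + $5,700 + $7,780 + $5,760 + $3,320 = $55,000.
$55,000 ≤ $57,000, so Category A applies.

Category A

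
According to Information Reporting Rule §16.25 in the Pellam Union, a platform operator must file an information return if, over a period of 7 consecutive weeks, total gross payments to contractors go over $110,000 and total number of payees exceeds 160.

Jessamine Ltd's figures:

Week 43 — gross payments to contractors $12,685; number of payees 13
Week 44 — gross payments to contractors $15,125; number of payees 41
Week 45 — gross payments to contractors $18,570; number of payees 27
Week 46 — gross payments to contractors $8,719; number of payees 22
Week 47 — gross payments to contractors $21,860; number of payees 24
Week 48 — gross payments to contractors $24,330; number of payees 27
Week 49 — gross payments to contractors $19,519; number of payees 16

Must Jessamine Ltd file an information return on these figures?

Total gross payments to contractors: $12,685 + $15,125 + $18,570 + $8,719 + $21,860 + $24,330 + $19,519 = $120,808 (> $110,000).
Total number of payees: 13 + 41 + 27 + 22 + 24 + 27 + 16 = 170 (> 160).
The test is 'and': both thresholds are exceeded.

Yes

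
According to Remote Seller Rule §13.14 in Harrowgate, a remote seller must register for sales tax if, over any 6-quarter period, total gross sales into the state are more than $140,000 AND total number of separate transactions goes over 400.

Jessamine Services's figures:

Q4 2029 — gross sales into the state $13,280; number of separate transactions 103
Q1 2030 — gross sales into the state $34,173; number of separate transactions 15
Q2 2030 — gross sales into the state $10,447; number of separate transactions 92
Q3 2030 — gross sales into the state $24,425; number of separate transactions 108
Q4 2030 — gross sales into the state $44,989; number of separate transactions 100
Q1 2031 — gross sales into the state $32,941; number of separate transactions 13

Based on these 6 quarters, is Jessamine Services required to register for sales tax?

Yes

Total gross sales into the state: $13,280 + $34,173 + $10,447 + $24,425 + $44,989 + $32,941 = $160,255 (> $140,000).
Total number of separate transactions: 103 + 15 + 92 + 108 + 100 + 13 = 431 (> 400).
The test is 'and': both thresholds are exceeded.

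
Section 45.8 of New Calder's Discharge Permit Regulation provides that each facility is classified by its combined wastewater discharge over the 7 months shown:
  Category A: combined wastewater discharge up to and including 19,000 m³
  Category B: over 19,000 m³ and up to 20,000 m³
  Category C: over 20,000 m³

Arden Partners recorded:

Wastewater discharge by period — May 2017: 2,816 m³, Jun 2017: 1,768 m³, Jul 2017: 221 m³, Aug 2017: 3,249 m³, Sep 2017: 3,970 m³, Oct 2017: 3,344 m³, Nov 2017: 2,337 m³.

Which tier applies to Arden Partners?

Category A

Combined wastewater discharge: 2,816 m³ + 1,768 m³ + 221 m³ + 3,249 m³ + 3,970 m³ + 3,344 m³ + 2,337 m³ = 17,705 m³.
17,705 m³ ≤ 19,000 m³, so Category A applies.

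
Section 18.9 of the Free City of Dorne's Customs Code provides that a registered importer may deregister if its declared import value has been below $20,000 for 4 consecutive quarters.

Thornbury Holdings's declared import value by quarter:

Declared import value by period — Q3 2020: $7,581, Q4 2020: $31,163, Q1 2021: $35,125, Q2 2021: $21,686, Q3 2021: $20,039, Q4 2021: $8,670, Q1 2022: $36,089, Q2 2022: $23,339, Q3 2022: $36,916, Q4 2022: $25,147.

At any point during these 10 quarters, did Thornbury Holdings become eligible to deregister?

No

Quarters below $20,000: Q3 2020, Q4 2021.
Longest run of consecutive quarters below the threshold: 1.
1 < 4, so Thornbury Holdings never became eligible.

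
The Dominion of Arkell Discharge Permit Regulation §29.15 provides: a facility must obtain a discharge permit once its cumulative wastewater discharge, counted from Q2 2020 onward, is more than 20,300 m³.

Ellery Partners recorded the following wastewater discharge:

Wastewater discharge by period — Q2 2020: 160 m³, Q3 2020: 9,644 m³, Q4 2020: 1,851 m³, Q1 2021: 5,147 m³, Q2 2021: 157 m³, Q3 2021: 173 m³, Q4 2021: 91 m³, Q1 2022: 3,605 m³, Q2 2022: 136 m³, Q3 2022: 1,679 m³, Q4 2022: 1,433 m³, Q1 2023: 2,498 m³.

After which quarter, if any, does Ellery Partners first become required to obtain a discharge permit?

Q1 2022

Through Q2 2020: 160 m³
Through Q3 2020: 9,804 m³
Through Q4 2020: 11,655 m³
Through Q1 2021: 16,802 m³
Through Q2 2021: 16,959 m³
Through Q3 2021: 17,132 m³
Through Q4 2021: 17,223 m³
Through Q1 2022: 20,828 m³ ← exceeds threshold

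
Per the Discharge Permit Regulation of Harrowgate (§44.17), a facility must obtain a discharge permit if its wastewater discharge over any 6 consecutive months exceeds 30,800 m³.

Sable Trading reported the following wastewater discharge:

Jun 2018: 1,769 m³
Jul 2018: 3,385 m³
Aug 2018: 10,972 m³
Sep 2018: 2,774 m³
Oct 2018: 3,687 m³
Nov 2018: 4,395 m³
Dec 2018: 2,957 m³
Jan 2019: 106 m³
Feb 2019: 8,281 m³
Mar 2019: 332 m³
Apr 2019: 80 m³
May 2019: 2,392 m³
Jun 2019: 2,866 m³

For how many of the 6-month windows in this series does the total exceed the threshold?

0

Jun 2018–Nov 2018: 1,769 m³ + 3,385 m³ + 10,972 m³ + 2,774 m³ + 3,687 m³ + 4,395 m³ = 26,982 m³ (under)
Jul 2018–Dec 2018: 3,385 m³ + 10,972 m³ + 2,774 m³ + 3,687 m³ + 4,395 m³ + 2,957 m³ = 28,170 m³ (under)
Aug 2018–Jan 2019: 10,972 m³ + 2,774 m³ + 3,687 m³ + 4,395 m³ + 2,957 m³ + 106 m³ = 24,891 m³ (under)
Sep 2018–Feb 2019: 2,774 m³ + 3,687 m³ + 4,395 m³ + 2,957 m³ + 106 m³ + 8,281 m³ = 22,200 m³ (under)
Oct 2018–Mar 2019: 3,687 m³ + 4,395 m³ + 2,957 m³ + 106 m³ + 8,281 m³ + 332 m³ = 19,758 m³ (under)
Nov 2018–Apr 2019: 4,395 m³ + 2,957 m³ + 106 m³ + 8,281 m³ + 332 m³ + 80 m³ = 16,151 m³ (under)
Dec 2018–May 2019: 2,957 m³ + 106 m³ + 8,281 m³ + 332 m³ + 80 m³ + 2,392 m³ = 14,148 m³ (under)
Jan 2019–Jun 2019: 106 m³ + 8,281 m³ + 332 m³ + 80 m³ + 2,392 m³ + 2,866 m³ = 14,057 m³ (under)
0 windows exceed the threshold.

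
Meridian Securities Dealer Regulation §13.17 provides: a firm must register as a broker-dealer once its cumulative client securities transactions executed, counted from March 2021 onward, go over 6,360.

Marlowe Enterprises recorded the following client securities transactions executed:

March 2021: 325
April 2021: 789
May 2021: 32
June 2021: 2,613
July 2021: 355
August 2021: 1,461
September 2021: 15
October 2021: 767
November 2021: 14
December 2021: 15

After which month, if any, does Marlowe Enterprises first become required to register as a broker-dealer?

Through March 2021: 325
Through April 2021: 1,114
Through May 2021: 1,146
Through June 2021: 3,759
Through July 2021: 4,114
Through August 2021: 5,575
Through September 2021: 5,590
Through October 2021: 6,357
Through November 2021: 6,371 ← exceeds threshold

November 2021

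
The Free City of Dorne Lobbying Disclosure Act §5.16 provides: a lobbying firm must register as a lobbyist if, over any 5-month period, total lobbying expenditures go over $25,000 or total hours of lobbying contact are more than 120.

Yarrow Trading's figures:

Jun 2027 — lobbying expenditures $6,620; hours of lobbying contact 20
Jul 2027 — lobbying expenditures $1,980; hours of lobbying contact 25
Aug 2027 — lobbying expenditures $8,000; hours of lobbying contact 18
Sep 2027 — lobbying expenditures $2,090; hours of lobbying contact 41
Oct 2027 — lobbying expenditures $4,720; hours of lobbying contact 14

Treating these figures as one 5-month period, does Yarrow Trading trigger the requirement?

Total lobbying expenditures: $6,620 + $1,980 + $8,000 + $2,090 + $4,720 = $23,410 (≤ $25,000).
Total hours of lobbying contact: 20 + 25 + 18 + 41 + 14 = 118 (≤ 120).
The test is 'or': neither threshold is exceeded.

No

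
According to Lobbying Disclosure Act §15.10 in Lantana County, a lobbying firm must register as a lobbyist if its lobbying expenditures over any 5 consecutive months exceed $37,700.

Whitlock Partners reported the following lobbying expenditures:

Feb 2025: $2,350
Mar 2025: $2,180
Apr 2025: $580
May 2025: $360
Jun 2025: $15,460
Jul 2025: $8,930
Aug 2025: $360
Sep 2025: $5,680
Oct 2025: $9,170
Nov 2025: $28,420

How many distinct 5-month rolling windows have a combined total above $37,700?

2

Feb 2025–Jun 2025: $2,350 + $2,180 + $580 + $360 + $15,460 = $20,930 (under)
Mar 2025–Jul 2025: $2,180 + $580 + $360 + $15,460 + $8,930 = $27,510 (under)
Apr 2025–Aug 2025: $580 + $360 + $15,460 + $8,930 + $360 = $25,690 (under)
May 2025–Sep 2025: $360 + $15,460 + $8,930 + $360 + $5,680 = $30,790 (under)
Jun 2025–Oct 2025: $15,460 + $8,930 + $360 + $5,680 + $9,170 = $39,600 (over)
Jul 2025–Nov 2025: $8,930 + $360 + $5,680 + $9,170 + $28,420 = $52,560 (over)
2 windows exceed the threshold.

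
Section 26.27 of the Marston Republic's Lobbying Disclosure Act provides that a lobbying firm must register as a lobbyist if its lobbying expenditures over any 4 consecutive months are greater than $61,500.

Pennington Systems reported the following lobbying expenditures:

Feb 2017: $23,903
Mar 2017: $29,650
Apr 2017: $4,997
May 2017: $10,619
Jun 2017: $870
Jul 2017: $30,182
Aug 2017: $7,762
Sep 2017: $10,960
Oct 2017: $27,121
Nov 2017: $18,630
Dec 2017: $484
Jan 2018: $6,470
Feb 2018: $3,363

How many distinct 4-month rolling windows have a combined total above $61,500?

3

Feb 2017–May 2017: $23,903 + $29,650 + $4,997 + $10,619 = $69,169 (over)
Mar 2017–Jun 2017: $29,650 + $4,997 + $10,619 + $870 = $46,136 (under)
Apr 2017–Jul 2017: $4,997 + $10,619 + $870 + $30,182 = $46,668 (under)
May 2017–Aug 2017: $10,619 + $870 + $30,182 + $7,762 = $49,433 (under)
Jun 2017–Sep 2017: $870 + $30,182 + $7,762 + $10,960 = $49,774 (under)
Jul 2017–Oct 2017: $30,182 + $7,762 + $10,960 + $27,121 = $76,025 (over)
Aug 2017–Nov 2017: $7,762 + $10,960 + $27,121 + $18,630 = $64,473 (over)
Sep 2017–Dec 2017: $10,960 + $27,121 + $18,630 + $484 = $57,195 (under)
Oct 2017–Jan 2018: $27,121 + $18,630 + $484 + $6,470 = $52,705 (under)
Nov 2017–Feb 2018: $18,630 + $484 + $6,470 + $3,363 = $28,947 (under)
3 windows exceed the threshold.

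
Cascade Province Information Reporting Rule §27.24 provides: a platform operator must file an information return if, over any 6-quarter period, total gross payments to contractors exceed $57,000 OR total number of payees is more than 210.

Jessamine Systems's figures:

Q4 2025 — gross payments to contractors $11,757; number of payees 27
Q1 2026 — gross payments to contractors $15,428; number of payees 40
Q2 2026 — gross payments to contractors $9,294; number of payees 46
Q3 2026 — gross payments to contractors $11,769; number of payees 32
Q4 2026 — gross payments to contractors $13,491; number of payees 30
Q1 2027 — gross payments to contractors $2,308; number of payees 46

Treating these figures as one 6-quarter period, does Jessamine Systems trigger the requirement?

Yes

Total gross payments to contractors: $11,757 + $15,428 + $9,294 + $11,769 + $13,491 + $2,308 = $64,047 (> $57,000).
Total number of payees: 27 + 40 + 46 + 32 + 30 + 46 = 221 (> 210).
The test is 'or': at least one threshold is exceeded.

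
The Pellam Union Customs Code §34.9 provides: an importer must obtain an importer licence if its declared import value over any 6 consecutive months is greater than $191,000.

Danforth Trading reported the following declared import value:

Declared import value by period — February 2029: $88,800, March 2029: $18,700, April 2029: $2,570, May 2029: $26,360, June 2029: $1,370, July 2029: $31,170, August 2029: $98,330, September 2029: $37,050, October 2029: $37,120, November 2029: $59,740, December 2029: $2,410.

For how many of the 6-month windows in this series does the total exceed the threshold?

February 2029–July 2029: $88,800 + $18,700 + $2,570 + $26,360 + $1,370 + $31,170 = $168,970 (under)
March 2029–August 2029: $18,700 + $2,570 + $26,360 + $1,370 + $31,170 + $98,330 = $178,500 (under)
April 2029–September 2029: $2,570 + $26,360 + $1,370 + $31,170 + $98,330 + $37,050 = $196,850 (over)
May 2029–October 2029: $26,360 + $1,370 + $31,170 + $98,330 + $37,050 + $37,120 = $231,400 (over)
June 2029–November 2029: $1,370 + $31,170 + $98,330 + $37,050 + $37,120 + $59,740 = $264,780 (over)
July 2029–December 2029: $31,170 + $98,330 + $37,050 + $37,120 + $59,740 + $2,410 = $265,820 (over)
4 windows exceed the threshold.

4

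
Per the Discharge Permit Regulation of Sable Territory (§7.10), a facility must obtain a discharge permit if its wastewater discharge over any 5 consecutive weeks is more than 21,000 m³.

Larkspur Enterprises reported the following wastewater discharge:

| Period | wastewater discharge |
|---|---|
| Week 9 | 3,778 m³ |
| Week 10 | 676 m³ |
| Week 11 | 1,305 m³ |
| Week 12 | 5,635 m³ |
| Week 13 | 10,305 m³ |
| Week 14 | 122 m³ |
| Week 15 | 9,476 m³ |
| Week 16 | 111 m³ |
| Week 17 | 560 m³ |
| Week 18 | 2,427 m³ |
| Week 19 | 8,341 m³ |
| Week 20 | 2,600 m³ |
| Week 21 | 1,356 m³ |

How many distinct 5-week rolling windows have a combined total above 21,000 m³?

3

Week 9–Week 13: 3,778 m³ + 676 m³ + 1,305 m³ + 5,635 m³ + 10,305 m³ = 21,699 m³ (over)
Week 10–Week 14: 676 m³ + 1,305 m³ + 5,635 m³ + 10,305 m³ + 122 m³ = 18,043 m³ (under)
Week 11–Week 15: 1,305 m³ + 5,635 m³ + 10,305 m³ + 122 m³ + 9,476 m³ = 26,843 m³ (over)
Week 12–Week 16: 5,635 m³ + 10,305 m³ + 122 m³ + 9,476 m³ + 111 m³ = 25,649 m³ (over)
Week 13–Week 17: 10,305 m³ + 122 m³ + 9,476 m³ + 111 m³ + 560 m³ = 20,574 m³ (under)
Week 14–Week 18: 122 m³ + 9,476 m³ + 111 m³ + 560 m³ + 2,427 m³ = 12,696 m³ (under)
Week 15–Week 19: 9,476 m³ + 111 m³ + 560 m³ + 2,427 m³ + 8,341 m³ = 20,915 m³ (under)
Week 16–Week 20: 111 m³ + 560 m³ + 2,427 m³ + 8,341 m³ + 2,600 m³ = 14,039 m³ (under)
Week 17–Week 21: 560 m³ + 2,427 m³ + 8,341 m³ + 2,600 m³ + 1,356 m³ = 15,284 m³ (under)
3 windows exceed the threshold.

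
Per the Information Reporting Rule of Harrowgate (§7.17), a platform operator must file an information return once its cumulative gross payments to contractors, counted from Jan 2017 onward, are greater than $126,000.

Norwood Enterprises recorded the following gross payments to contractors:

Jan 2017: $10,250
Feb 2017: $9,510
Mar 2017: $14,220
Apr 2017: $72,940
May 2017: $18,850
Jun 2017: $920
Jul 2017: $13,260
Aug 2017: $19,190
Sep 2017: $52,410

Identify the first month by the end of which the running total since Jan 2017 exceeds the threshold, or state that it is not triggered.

Through Jan 2017: $10,250
Through Feb 2017: $19,760
Through Mar 2017: $33,980
Through Apr 2017: $106,920
Through May 2017: $125,770
Through Jun 2017: $126,690 ← exceeds threshold

Jun 2017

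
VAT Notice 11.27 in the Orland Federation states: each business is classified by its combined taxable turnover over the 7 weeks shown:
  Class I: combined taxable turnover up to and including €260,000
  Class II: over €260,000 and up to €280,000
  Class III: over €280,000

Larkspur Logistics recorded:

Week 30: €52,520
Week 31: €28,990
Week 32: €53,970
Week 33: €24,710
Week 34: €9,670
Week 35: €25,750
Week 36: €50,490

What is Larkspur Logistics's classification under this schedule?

Combined taxable turnover: €52,520 + €28,990 + €53,970 + €24,710 + €9,670 + €25,750 + €50,490 = €246,100.
€246,100 ≤ €260,000, so Class I applies.

Class I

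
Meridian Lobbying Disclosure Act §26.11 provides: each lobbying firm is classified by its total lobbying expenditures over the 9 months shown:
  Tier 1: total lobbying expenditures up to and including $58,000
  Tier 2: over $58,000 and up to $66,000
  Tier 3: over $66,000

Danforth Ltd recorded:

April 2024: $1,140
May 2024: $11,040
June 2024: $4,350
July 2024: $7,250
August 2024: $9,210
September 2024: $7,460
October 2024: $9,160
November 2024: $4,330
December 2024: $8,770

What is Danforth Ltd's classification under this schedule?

Tier 2

Total lobbying expenditures: $1,140 + $11,040 + $4,350 + $7,250 + $9,210 + $7,460 + $9,160 + $4,330 + $8,770 = $62,710.
$58,000 < $62,710 ≤ $66,000, so Tier 2 applies.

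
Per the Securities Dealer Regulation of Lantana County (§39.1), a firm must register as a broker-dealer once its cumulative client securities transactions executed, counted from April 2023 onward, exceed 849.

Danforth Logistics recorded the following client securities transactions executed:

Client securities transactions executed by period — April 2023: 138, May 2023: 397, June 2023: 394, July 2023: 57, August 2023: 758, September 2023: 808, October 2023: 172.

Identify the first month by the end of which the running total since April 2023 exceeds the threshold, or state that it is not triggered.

Through April 2023: 138
Through May 2023: 535
Through June 2023: 929 ← exceeds threshold

June 2023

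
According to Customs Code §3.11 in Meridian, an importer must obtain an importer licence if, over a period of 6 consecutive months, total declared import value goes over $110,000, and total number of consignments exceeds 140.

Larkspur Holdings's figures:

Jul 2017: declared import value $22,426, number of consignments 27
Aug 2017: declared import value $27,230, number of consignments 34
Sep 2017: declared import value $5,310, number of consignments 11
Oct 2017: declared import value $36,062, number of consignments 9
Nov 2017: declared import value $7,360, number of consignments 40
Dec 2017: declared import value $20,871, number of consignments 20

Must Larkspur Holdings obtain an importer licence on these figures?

Yes

Total declared import value: $22,426 + $27,230 + $5,310 + $36,062 + $7,360 + $20,871 = $119,259 (> $110,000).
Total number of consignments: 27 + 34 + 11 + 9 + 40 + 20 = 141 (> 140).
The test is 'and': both thresholds are exceeded.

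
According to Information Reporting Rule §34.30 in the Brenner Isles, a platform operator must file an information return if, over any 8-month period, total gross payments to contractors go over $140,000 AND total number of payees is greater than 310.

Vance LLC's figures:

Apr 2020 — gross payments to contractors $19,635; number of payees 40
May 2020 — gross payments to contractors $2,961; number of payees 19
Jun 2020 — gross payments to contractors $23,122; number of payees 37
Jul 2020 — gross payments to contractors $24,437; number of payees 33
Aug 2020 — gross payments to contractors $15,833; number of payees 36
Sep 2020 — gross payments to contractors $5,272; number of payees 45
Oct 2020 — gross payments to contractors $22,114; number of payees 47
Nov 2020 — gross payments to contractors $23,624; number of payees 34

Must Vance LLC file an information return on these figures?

Total gross payments to contractors: $19,635 + $2,961 + $23,122 + $24,437 + $15,833 + $5,272 + $22,114 + $23,624 = $136,998 (≤ $140,000).
Total number of payees: 40 + 19 + 37 + 33 + 36 + 45 + 47 + 34 = 291 (≤ 310).
The test is 'and': the rule requires both, and at least one is not exceeded.

No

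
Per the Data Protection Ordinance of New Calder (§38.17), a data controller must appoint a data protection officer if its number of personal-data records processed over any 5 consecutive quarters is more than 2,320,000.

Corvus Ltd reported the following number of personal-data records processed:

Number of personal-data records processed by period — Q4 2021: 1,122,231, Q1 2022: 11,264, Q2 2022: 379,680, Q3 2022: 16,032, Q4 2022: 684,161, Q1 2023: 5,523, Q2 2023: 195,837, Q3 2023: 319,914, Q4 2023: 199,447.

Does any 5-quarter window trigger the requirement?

Q4 2021–Q4 2022: 1,122,231 + 11,264 + 379,680 + 16,032 + 684,161 = 2,213,368 (under)
Q1 2022–Q1 2023: 11,264 + 379,680 + 16,032 + 684,161 + 5,523 = 1,096,660 (under)
Q2 2022–Q2 2023: 379,680 + 16,032 + 684,161 + 5,523 + 195,837 = 1,281,233 (under)
Q3 2022–Q3 2023: 16,032 + 684,161 + 5,523 + 195,837 + 319,914 = 1,221,467 (under)
Q4 2022–Q4 2023: 684,161 + 5,523 + 195,837 + 319,914 + 199,447 = 1,404,882 (under)
No window exceeds 2,320,000.

No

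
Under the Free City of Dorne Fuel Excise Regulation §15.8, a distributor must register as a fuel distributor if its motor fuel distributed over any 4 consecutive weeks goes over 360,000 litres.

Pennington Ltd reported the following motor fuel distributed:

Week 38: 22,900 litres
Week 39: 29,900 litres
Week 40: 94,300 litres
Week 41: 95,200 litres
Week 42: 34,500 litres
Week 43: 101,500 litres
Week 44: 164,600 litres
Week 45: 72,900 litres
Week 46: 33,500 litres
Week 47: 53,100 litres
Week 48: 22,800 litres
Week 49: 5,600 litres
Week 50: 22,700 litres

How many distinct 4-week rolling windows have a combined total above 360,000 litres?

3

Week 38–Week 41: 22,900 litres + 29,900 litres + 94,300 litres + 95,200 litres = 242,300 litres (under)
Week 39–Week 42: 29,900 litres + 94,300 litres + 95,200 litres + 34,500 litres = 253,900 litres (under)
Week 40–Week 43: 94,300 litres + 95,200 litres + 34,500 litres + 101,500 litres = 325,500 litres (under)
Week 41–Week 44: 95,200 litres + 34,500 litres + 101,500 litres + 164,600 litres = 395,800 litres (over)
Week 42–Week 45: 34,500 litres + 101,500 litres + 164,600 litres + 72,900 litres = 373,500 litres (over)
Week 43–Week 46: 101,500 litres + 164,600 litres + 72,900 litres + 33,500 litres = 372,500 litres (over)
Week 44–Week 47: 164,600 litres + 72,900 litres + 33,500 litres + 53,100 litres = 324,100 litres (under)
Week 45–Week 48: 72,900 litres + 33,500 litres + 53,100 litres + 22,800 litres = 182,300 litres (under)
Week 46–Week 49: 33,500 litres + 53,100 litres + 22,800 litres + 5,600 litres = 115,000 litres (under)
Week 47–Week 50: 53,100 litres + 22,800 litres + 5,600 litres + 22,700 litres = 104,200 litres (under)
3 windows exceed the threshold.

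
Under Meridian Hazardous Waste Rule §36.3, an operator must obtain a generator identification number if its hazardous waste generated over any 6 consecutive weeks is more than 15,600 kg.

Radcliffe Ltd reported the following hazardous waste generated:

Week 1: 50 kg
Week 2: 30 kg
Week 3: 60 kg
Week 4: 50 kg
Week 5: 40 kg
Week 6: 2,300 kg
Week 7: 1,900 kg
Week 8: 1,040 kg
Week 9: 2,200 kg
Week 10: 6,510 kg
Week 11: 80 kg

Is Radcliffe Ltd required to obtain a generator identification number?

Week 1–Week 6: 50 kg + 30 kg + 60 kg + 50 kg + 40 kg + 2,300 kg = 2,530 kg (under)
Week 2–Week 7: 30 kg + 60 kg + 50 kg + 40 kg + 2,300 kg + 1,900 kg = 4,380 kg (under)
Week 3–Week 8: 60 kg + 50 kg + 40 kg + 2,300 kg + 1,900 kg + 1,040 kg = 5,390 kg (under)
Week 4–Week 9: 50 kg + 40 kg + 2,300 kg + 1,900 kg + 1,040 kg + 2,200 kg = 7,530 kg (under)
Week 5–Week 10: 40 kg + 2,300 kg + 1,900 kg + 1,040 kg + 2,200 kg + 6,510 kg = 13,990 kg (under)
Week 6–Week 11: 2,300 kg + 1,900 kg + 1,040 kg + 2,200 kg + 6,510 kg + 80 kg = 14,030 kg (under)
No window exceeds 15,600 kg.

No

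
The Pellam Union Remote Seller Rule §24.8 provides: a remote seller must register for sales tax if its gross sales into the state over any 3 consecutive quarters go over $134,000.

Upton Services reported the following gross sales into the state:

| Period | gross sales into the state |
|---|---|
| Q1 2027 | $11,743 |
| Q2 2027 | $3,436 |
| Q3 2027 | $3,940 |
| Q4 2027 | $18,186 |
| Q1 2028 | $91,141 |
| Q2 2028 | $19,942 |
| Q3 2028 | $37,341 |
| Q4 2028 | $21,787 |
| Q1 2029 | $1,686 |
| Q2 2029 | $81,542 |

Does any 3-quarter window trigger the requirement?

Yes

Q1 2027–Q3 2027: $11,743 + $3,436 + $3,940 = $19,119 (under)
Q2 2027–Q4 2027: $3,436 + $3,940 + $18,186 = $25,562 (under)
Q3 2027–Q1 2028: $3,940 + $18,186 + $91,141 = $113,267 (under)
Q4 2027–Q2 2028: $18,186 + $91,141 + $19,942 = $129,269 (under)
Q1 2028–Q3 2028: $91,141 + $19,942 + $37,341 = $148,424 (over)
Q2 2028–Q4 2028: $19,942 + $37,341 + $21,787 = $79,070 (under)
Q3 2028–Q1 2029: $37,341 + $21,787 + $1,686 = $60,814 (under)
Q4 2028–Q2 2029: $21,787 + $1,686 + $81,542 = $105,015 (under)
At least one window exceeds $134,000.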